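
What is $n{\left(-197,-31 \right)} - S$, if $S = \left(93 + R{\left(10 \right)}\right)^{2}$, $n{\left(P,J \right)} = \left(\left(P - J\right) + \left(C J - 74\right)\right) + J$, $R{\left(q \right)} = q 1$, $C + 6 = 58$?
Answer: $-12492$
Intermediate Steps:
$C = 52$ ($C = -6 + 58 = 52$)
$R{\left(q \right)} = q$
$n{\left(P,J \right)} = -74 + P + 52 J$ ($n{\left(P,J \right)} = \left(\left(P - J\right) + \left(52 J - 74\right)\right) + J = \left(\left(P - J\right) + \left(-74 + 52 J\right)\right) + J = \left(-74 + P + 51 J\right) + J = -74 + P + 52 J$)
$S = 10609$ ($S = \left(93 + 10\right)^{2} = 103^{2} = 10609$)
$n{\left(-197,-31 \right)} - S = \left(-74 - 197 + 52 \left(-31\right)\right) - 10609 = \left(-74 - 197 - 1612\right) - 10609 = -1883 - 10609 = -12492$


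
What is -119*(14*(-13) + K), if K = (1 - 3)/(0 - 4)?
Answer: 43197/2 ≈ 21599.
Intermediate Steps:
K = ½ (K = -2/(-4) = -2*(-¼) = ½ ≈ 0.50000)
-119*(14*(-13) + K) = -119*(14*(-13) + ½) = -119*(-182 + ½) = -119*(-363/2) = 43197/2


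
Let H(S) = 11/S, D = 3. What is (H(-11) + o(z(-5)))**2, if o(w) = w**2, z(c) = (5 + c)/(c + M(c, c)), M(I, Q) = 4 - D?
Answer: 1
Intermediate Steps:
M(I, Q) = 1 (M(I, Q) = 4 - 1*3 = 4 - 3 = 1)
z(c) = (5 + c)/(1 + c) (z(c) = (5 + c)/(c + 1) = (5 + c)/(1 + c))
(H(-11) + o(z(-5)))**2 = (11/(-11) + ((5 - 5)/(1 - 5))**2)**2 = (11*(-1/11) + (0/(-4))**2)**2 = (-1 + (-1/4*0)**2)**2 = (-1 + 0**2)**2 = (-1 + 0)**2 = (-1)**2 = 1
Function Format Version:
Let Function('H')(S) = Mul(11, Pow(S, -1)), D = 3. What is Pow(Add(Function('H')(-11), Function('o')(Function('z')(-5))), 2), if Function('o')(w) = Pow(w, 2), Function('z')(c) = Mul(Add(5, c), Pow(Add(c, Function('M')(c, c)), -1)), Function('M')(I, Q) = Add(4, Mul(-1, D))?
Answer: 1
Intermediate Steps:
Function('M')(I, Q) = 1 (Function('M')(I, Q) = Add(4, Mul(-1, 3)) = Add(4, -3) = 1)
Function('z')(c) = Mul(Pow(Add(1, c), -1), Add(5, c)) (Function('z')(c) = Mul(Add(5, c), Pow(Add(c, 1), -1)) = Mul(Add(5, c), Pow(Add(1, c), -1)) = Mul(Pow(Add(1, c), -1), Add(5, c)))
Pow(Add(Function('H')(-11), Function('o')(Function('z')(-5))), 2) = Pow(Add(Mul(11, Pow(-11, -1)), Pow(Mul(Pow(Add(1, -5), -1), Add(5, -5)), 2)), 2) = Pow(Add(Mul(11, Rational(-1, 11)), Pow(Mul(Pow(-4, -1), 0), 2)), 2) = Pow(Add(-1, Pow(Mul(Rational(-1, 4), 0), 2)), 2) = Pow(Add(-1, Pow(0, 2)), 2) = Pow(Add(-1, 0), 2) = Pow(-1, 2) = 1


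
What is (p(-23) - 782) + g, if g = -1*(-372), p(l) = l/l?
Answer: -409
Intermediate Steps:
p(l) = 1
g = 372
(p(-23) - 782) + g = (1 - 782) + 372 = -781 + 372 = -409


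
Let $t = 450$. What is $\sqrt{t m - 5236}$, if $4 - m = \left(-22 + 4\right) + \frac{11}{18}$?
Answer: $\sqrt{4389} \approx 66.25$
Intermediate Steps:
$m = \frac{385}{18}$ ($m = 4 - \left(\left(-22 + 4\right) + \frac{11}{18}\right) = 4 - \left(-18 + 11 \cdot \frac{1}{18}\right) = 4 - \left(-18 + \frac{11}{18}\right) = 4 - - \frac{313}{18} = 4 + \frac{313}{18} = \frac{385}{18} \approx 21.389$)
$\sqrt{t m - 5236} = \sqrt{450 \cdot \frac{385}{18} - 5236} = \sqrt{9625 - 5236} = \sqrt{4389}$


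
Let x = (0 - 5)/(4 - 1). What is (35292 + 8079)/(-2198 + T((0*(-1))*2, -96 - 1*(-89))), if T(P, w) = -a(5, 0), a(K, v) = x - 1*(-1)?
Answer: -130113/6592 ≈ -19.738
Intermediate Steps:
x = -5/3 ≈ -1.6667
a(K, v) = -⅔ (a(K, v) = -5/3 - 1*(-1) = -5/3 + 1 = -⅔)
T(P, w) = ⅔ (T(P, w) = -1*(-⅔) = ⅔)
(35292 + 8079)/(-2198 + T((0*(-1))*2, -96 - 1*(-89))) = (35292 + 8079)/(-2198 + ⅔) = 43371/(-6592/3) = 43371*(-3/6592) = -130113/6592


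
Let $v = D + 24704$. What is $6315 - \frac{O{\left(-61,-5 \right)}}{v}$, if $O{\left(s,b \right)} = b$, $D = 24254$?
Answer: $\frac{309169775}{48958} \approx 6315.0$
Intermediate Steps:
$v = 48958$ ($v = 24254 + 24704 = 48958$)
$6315 - \frac{O{\left(-61,-5 \right)}}{v} = 6315 - - \frac{5}{48958} = 6315 + \frac{5}{48958} = \frac{309169775}{48958}$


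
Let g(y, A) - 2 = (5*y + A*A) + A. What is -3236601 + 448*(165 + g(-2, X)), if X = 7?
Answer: -3141177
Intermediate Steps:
g(y, A) = 2 + A + A**2 + 5*y (g(y, A) = 2 + ((5*y + A*A) + A) = 2 + ((5*y + A**2) + A) = 2 + ((A**2 + 5*y) + A) = 2 + (A + A**2 + 5*y) = 2 + A + A**2 + 5*y)
-3236601 + 448*(165 + g(-2, X)) = -3236601 + 448*(165 + (2 + 7 + 7**2 + 5*(-2))) = -3236601 + 448*(165 + (2 + 7 + 49 - 10)) = -3236601 + 448*(165 + 48) = -3236601 + 448*213 = -3236601 + 95424 = -3141177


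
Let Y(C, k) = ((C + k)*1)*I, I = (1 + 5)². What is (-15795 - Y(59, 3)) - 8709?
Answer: -26736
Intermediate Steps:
I = 36 (I = 6² = 36)
Y(C, k) = 36*C + 36*k (Y(C, k) = ((C + k)*1)*36 = (C + k)*36 = 36*C + 36*k)
(-15795 - Y(59, 3)) - 8709 = (-15795 - (36*59 + 36*3)) - 8709 = (-15795 - (2124 + 108)) - 8709 = (-15795 - 1*2232) - 8709 = (-15795 - 2232) - 8709 = -18027 - 8709 = -26736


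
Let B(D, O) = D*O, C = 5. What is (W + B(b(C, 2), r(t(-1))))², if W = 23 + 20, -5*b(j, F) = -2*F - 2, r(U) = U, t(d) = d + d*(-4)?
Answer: 54289/25 ≈ 2171.6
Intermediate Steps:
t(d) = -3*d (t(d) = d - 4*d = -3*d)
b(j, F) = ⅖ + 2*F/5 (b(j, F) = -(-2*F - 2)/5 = -(-2 - 2*F)/5 = ⅖ + 2*F/5)
W = 43
(W + B(b(C, 2), r(t(-1))))² = (43 + (⅖ + (⅖)*2)*(-3*(-1)))² = (43 + (⅖ + ⅘)*3)² = (43 + (6/5)*3)² = (43 + 18/5)² = (233/5)² = 54289/25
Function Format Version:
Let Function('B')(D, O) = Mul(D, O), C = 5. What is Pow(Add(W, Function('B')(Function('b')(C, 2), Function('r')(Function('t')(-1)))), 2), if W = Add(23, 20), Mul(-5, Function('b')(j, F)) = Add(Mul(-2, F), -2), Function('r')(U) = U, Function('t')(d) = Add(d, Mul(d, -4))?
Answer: Rational(54289, 25) ≈ 2171.6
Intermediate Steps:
Function('t')(d) = Mul(-3, d) (Function('t')(d) = Add(d, Mul(-4, d)) = Mul(-3, d))
Function('b')(j, F) = Add(Rational(2, 5), Mul(Rational(2, 5), F)) (Function('b')(j, F) = Mul(Rational(-1, 5), Add(Mul(-2, F), -2)) = Mul(Rational(-1, 5), Add(-2, Mul(-2, F))) = Add(Rational(2, 5), Mul(Rational(2, 5), F)))
W = 43
Pow(Add(W, Function('B')(Function('b')(C, 2), Function('r')(Function('t')(-1)))), 2) = Pow(Add(43, Mul(Add(Rational(2, 5), Mul(Rational(2, 5), 2)), Mul(-3, -1))), 2) = Pow(Add(43, Mul(Add(Rational(2, 5), Rational(4, 5)), 3)), 2) = Pow(Add(43, Mul(Rational(6, 5), 3)), 2) = Pow(Add(43, Rational(18, 5)), 2) = Pow(Rational(233, 5), 2) = Rational(54289, 25)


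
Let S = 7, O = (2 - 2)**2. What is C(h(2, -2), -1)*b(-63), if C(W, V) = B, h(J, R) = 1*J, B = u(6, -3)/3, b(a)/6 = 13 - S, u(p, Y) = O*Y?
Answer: 0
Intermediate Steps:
O = 0 (O = 0**2 = 0)
u(p, Y) = 0 (u(p, Y) = 0*Y = 0)
b(a) = 36 (b(a) = 6*(13 - 1*7) = 6*(13 - 7) = 6*6 = 36)
B = 0 (B = 0/3 = 0*(1/3) = 0)
h(J, R) = J
C(W, V) = 0
C(h(2, -2), -1)*b(-63) = 0*36 = 0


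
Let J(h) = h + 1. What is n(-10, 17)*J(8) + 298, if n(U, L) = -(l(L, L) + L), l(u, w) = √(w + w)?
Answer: 145 - 9*√34 ≈ 92.521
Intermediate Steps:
l(u, w) = √2*√w (l(u, w) = √(2*w) = √2*√w)
J(h) = 1 + h
n(U, L) = -L - √2*√L (n(U, L) = -(√2*√L + L) = -(L + √2*√L) = -L - √2*√L)
n(-10, 17)*J(8) + 298 = (-1*17 - √2*√17)*(1 + 8) + 298 = (-17 - √34)*9 + 298 = (-153 - 9*√34) + 298 = 145 - 9*√34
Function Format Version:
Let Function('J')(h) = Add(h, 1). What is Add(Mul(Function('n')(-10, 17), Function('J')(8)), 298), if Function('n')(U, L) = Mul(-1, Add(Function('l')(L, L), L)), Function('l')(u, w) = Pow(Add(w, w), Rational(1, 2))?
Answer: Add(145, Mul(-9, Pow(34, Rational(1, 2)))) ≈ 92.521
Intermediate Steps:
Function('l')(u, w) = Mul(Pow(2, Rational(1, 2)), Pow(w, Rational(1, 2))) (Function('l')(u, w) = Pow(Mul(2, w), Rational(1, 2)) = Mul(Pow(2, Rational(1, 2)), Pow(w, Rational(1, 2))))
Function('J')(h) = Add(1, h)
Function('n')(U, L) = Add(Mul(-1, L), Mul(-1, Pow(2, Rational(1, 2)), Pow(L, Rational(1, 2)))) (Function('n')(U, L) = Mul(-1, Add(Mul(Pow(2, Rational(1, 2)), Pow(L, Rational(1, 2))), L)) = Mul(-1, Add(L, Mul(Pow(2, Rational(1, 2)), Pow(L, Rational(1, 2))))) = Add(Mul(-1, L), Mul(-1, Pow(2, Rational(1, 2)), Pow(L, Rational(1, 2)))))
Add(Mul(Function('n')(-10, 17), Function('J')(8)), 298) = Add(Mul(Add(Mul(-1, 17), Mul(-1, Pow(2, Rational(1, 2)), Pow(17, Rational(1, 2)))), Add(1, 8)), 298) = Add(Mul(Add(-17, Mul(-1, Pow(34, Rational(1, 2)))), 9), 298) = Add(Add(-153, Mul(-9, Pow(34, Rational(1, 2)))), 298) = Add(145, Mul(-9, Pow(34, Rational(1, 2))))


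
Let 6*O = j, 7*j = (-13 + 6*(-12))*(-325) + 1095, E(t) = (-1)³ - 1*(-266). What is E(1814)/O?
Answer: 1113/2872 ≈ 0.38753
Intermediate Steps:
E(t) = 265 (E(t) = -1 + 266 = 265)
j = 28720/7 (j = ((-13 + 6*(-12))*(-325) + 1095)/7 = ((-13 - 72)*(-325) + 1095)/7 = (-85*(-325) + 1095)/7 = (27625 + 1095)/7 = (⅐)*28720 = 28720/7 ≈ 4102.9)
O = 14360/21 (O = (⅙)*(28720/7) = 14360/21 ≈ 683.81)
E(1814)/O = 265/(14360/21) = 265*(21/14360) = 1113/2872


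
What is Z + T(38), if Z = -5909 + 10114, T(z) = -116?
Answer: 4089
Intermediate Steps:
Z = 4205
Z + T(38) = 4205 - 116 = 4089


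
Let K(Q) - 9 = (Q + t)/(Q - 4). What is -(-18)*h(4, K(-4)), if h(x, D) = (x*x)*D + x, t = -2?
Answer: 2880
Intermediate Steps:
K(Q) = 9 + (-2 + Q)/(-4 + Q) (K(Q) = 9 + (Q - 2)/(Q - 4) = 9 + (-2 + Q)/(-4 + Q))
h(x, D) = x + D*x**2 (h(x, D) = x**2*D + x = D*x**2 + x = x + D*x**2)
-(-18)*h(4, K(-4)) = -(-18)*4*(1 + (2*(-19 + 5*(-4))/(-4 - 4))*4) = -(-18)*4*(1 + (2*(-19 - 20)/(-8))*4) = -(-18)*4*(1 + (2*(-1/8)*(-39))*4) = -(-18)*4*(1 + (39/4)*4) = -(-18)*4*(1 + 39) = -(-18)*4*40 = -(-18)*160 = -6*(-480) = 2880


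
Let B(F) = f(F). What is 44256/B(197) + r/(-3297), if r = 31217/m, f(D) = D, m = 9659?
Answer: 1409358167339/6273607431 ≈ 224.65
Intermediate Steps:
B(F) = F
r = 31217/9659 ≈ 3.2319
44256/B(197) + r/(-3297) = 44256/197 + (31217/9659)/(-3297) = 44256*(1/197) + (31217/9659)*(-1/3297) = 44256/197 - 31217/31845723 = 1409358167339/6273607431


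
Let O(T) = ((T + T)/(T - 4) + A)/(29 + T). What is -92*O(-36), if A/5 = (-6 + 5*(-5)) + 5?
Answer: -58972/35 ≈ -1684.9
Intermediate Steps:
A = -130 (A = 5*((-6 + 5*(-5)) + 5) = 5*((-6 - 25) + 5) = 5*(-31 + 5) = 5*(-26) = -130)
O(T) = (-130 + 2*T/(-4 + T))/(29 + T) (O(T) = ((T + T)/(T - 4) - 130)/(29 + T) = ((2*T)/(-4 + T) - 130)/(29 + T) = (2*T/(-4 + T) - 130)/(29 + T) = (-130 + 2*T/(-4 + T))/(29 + T))
-92*O(-36) = -736*(65 - 16*(-36))/(-116 + (-36)² + 25*(-36)) = -736*(65 + 576)/(-116 + 1296 - 900) = -736*641/280 = -92*641/35 = -58972/35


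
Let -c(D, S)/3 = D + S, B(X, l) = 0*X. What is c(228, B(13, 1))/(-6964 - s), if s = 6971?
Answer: 228/4645 ≈ 0.049085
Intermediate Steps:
B(X, l) = 0
c(D, S) = -3*D - 3*S (c(D, S) = -3*(D + S) = -3*D - 3*S)
c(228, B(13, 1))/(-6964 - s) = (-3*228 - 3*0)/(-6964 - 1*6971) = (-684 + 0)/(-6964 - 6971) = -684/(-13935) = -684*(-1/13935) = 228/4645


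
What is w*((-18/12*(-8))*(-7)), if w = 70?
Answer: -5880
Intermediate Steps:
w*((-18/12*(-8))*(-7)) = 70*((-18/12*(-8))*(-7)) = 70*((-18*1/12*(-8))*(-7)) = 70*(-3/2*(-8)*(-7)) = 70*(12*(-7)) = 70*(-84) = -5880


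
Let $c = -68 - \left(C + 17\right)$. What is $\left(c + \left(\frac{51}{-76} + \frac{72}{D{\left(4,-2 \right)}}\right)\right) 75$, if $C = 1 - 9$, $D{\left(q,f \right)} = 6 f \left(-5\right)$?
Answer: $- \frac{435885}{76} \approx -5735.3$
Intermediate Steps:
$D{\left(q,f \right)} = - 30 f$
$C = -8$
$c = -77$ ($c = -68 - \left(-8 + 17\right) = -68 - 9 = -77$)
$\left(c + \left(\frac{51}{-76} + \frac{72}{D{\left(4,-2 \right)}}\right)\right) 75 = \left(-77 + \left(\frac{51}{-76} + \frac{72}{\left(-30\right) \left(-2\right)}\right)\right) 75 = \left(-77 + \left(51 \left(- \frac{1}{76}\right) + \frac{72}{60}\right)\right) 75 = \left(-77 + \left(- \frac{51}{76} + 72 \cdot \frac{1}{60}\right)\right) 75 = \left(-77 + \left(- \frac{51}{76} + \frac{6}{5}\right)\right) 75 = \left(-77 + \frac{201}{380}\right) 75 = \left(- \frac{29059}{380}\right) 75 = - \frac{435885}{76}$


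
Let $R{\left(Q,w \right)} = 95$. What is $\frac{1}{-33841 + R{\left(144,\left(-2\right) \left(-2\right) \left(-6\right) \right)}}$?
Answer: $- \frac{1}{33746} \approx -2.9633 \cdot 10^{-5}$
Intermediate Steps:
$\frac{1}{-33841 + R{\left(144,\left(-2\right) \left(-2\right) \left(-6\right) \right)}} = \frac{1}{-33841 + 95} = \frac{1}{-33746} = - \frac{1}{33746}$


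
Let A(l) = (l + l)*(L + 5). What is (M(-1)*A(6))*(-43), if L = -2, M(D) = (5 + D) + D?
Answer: -4644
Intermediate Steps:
M(D) = 5 + 2*D
A(l) = 6*l (A(l) = (l + l)*(-2 + 5) = (2*l)*3 = 6*l)
(M(-1)*A(6))*(-43) = ((5 + 2*(-1))*(6*6))*(-43) = ((5 - 2)*36)*(-43) = (3*36)*(-43) = 108*(-43) = -4644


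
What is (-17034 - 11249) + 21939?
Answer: -6344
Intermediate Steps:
(-17034 - 11249) + 21939 = -28283 + 21939 = -6344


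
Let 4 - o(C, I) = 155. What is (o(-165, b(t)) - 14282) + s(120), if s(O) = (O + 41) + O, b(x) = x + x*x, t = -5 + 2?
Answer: -14152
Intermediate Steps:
t = -3
b(x) = x + x²
o(C, I) = -151 (o(C, I) = 4 - 1*155 = 4 - 155 = -151)
s(O) = 41 + 2*O (s(O) = (41 + O) + O = 41 + 2*O)
(o(-165, b(t)) - 14282) + s(120) = (-151 - 14282) + (41 + 2*120) = -14433 + (41 + 240) = -14433 + 281 = -14152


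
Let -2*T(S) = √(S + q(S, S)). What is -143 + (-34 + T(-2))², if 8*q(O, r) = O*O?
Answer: 8101/8 + 17*I*√6 ≈ 1012.6 + 41.641*I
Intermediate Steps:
q(O, r) = O²/8 (q(O, r) = (O*O)/8 = O²/8)
T(S) = -√(S + S²/8)/2
-143 + (-34 + T(-2))² = -143 + (-34 - √2*√(-2*(8 - 2))/8)² = -143 + (-34 - √2*√(-2*6)/8)² = -143 + (-34 - √2*√(-12)/8)² = -143 + (-34 - √2*2*I*√3/8)² = -143 + (-34 - I*√6/4)²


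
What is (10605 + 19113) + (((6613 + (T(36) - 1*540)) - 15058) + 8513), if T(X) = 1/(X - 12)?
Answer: 701905/24 ≈ 29246.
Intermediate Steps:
T(X) = 1/(-12 + X)
(10605 + 19113) + (((6613 + (T(36) - 1*540)) - 15058) + 8513) = (10605 + 19113) + (((6613 + (1/(-12 + 36) - 1*540)) - 15058) + 8513) = 29718 + (((6613 + (1/24 - 540)) - 15058) + 8513) = 29718 + (((6613 - 12959/24) - 15058) + 8513) = 29718 + ((145753/24 - 15058) + 8513) = 29718 + (-215639/24 + 8513) = 29718 - 11327/24 = 701905/24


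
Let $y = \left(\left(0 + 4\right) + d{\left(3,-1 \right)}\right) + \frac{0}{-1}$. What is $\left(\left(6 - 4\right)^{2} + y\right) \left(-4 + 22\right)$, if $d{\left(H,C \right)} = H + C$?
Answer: $180$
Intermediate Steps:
$d{\left(H,C \right)} = C + H$
$y = 6$ ($y = \left(\left(0 + 4\right) + \left(-1 + 3\right)\right) + \frac{0}{-1} = \left(4 + 2\right) + 0 \left(-1\right) = 6 + 0 = 6$)
$\left(\left(6 - 4\right)^{2} + y\right) \left(-4 + 22\right) = \left(\left(6 - 4\right)^{2} + 6\right) \left(-4 + 22\right) = \left(2^{2} + 6\right) 18 = \left(4 + 6\right) 18 = 10 \cdot 18 = 180$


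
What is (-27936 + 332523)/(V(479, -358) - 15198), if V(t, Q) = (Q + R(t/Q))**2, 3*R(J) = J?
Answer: 351333794412/130672142593 ≈ 2.6887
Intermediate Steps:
R(J) = J/3
V(t, Q) = (Q + t/(3*Q))**2 (V(t, Q) = (Q + (t/Q)/3)**2 = (Q + t/(3*Q))**2)
(-27936 + 332523)/(V(479, -358) - 15198) = (-27936 + 332523)/((-358 + (1/3)*479/(-358))**2 - 15198) = 304587/((-358 + (1/3)*479*(-1/358))**2 - 15198) = 304587/((-358 - 479/1074)**2 - 15198) = 304587/((-384971/1074)**2 - 15198) = 304587/(148202670841/1153476 - 15198) = 304587/(130672142593/1153476) = 304587*(1153476/130672142593) = 351333794412/130672142593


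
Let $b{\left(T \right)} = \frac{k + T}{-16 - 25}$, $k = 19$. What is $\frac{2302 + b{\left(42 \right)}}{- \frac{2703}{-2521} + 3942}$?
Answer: $\frac{237783241}{407559885} \approx 0.58343$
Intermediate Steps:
$b{\left(T \right)} = - \frac{19}{41} - \frac{T}{41}$ ($b{\left(T \right)} = \frac{19 + T}{-16 - 25} = \frac{19 + T}{-41} = \left(19 + T\right) \left(- \frac{1}{41}\right) = - \frac{19}{41} - \frac{T}{41}$)
$\frac{2302 + b{\left(42 \right)}}{- \frac{2703}{-2521} + 3942} = \frac{2302 - \frac{61}{41}}{- \frac{2703}{-2521} + 3942} = \frac{2302 - \frac{61}{41}}{\left(-2703\right) \left(- \frac{1}{2521}\right) + 3942} = \frac{2302 - \frac{61}{41}}{\frac{2703}{2521} + 3942} = \frac{94321}{41 \cdot \frac{9940485}{2521}} = \frac{94321}{41} \cdot \frac{2521}{9940485} = \frac{237783241}{407559885}$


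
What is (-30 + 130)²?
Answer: 10000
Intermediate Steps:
(-30 + 130)² = 100² = 10000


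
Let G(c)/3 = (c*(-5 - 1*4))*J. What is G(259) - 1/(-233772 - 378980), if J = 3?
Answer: -12854924207/612752 ≈ -20979.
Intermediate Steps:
G(c) = -81*c (G(c) = 3*((c*(-5 - 1*4))*3) = 3*((c*(-5 - 4))*3) = 3*((c*(-9))*3) = 3*(-9*c*3) = 3*(-27*c) = -81*c)
G(259) - 1/(-233772 - 378980) = -81*259 - 1/(-233772 - 378980) = -20979 - 1/(-612752) = -20979 - 1*(-1/612752) = -20979 + 1/612752 = -12854924207/612752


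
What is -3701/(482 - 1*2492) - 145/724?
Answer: 1194037/727620 ≈ 1.6410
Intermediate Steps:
-3701/(482 - 1*2492) - 145/724 = -3701/(482 - 2492) - 145*1/724 = -3701/(-2010) - 145/724 = -3701*(-1/2010) - 145/724 = 3701/2010 - 145/724 = 1194037/727620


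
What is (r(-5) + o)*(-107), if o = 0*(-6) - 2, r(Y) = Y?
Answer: 749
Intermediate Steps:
o = -2 (o = 0 - 2 = -2)
(r(-5) + o)*(-107) = (-5 - 2)*(-107) = -7*(-107) = 749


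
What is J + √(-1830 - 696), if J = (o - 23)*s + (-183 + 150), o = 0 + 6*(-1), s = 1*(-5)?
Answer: 112 + I*√2526 ≈ 112.0 + 50.259*I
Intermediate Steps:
s = -5
o = -6 (o = 0 - 6 = -6)
J = 112 (J = (-6 - 23)*(-5) + (-183 + 150) = -29*(-5) - 33 = 145 - 33 = 112)
J + √(-1830 - 696) = 112 + √(-1830 - 696) = 112 + √(-2526) = 112 + I*√2526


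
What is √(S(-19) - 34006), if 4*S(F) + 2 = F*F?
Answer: I*√135665/2 ≈ 184.16*I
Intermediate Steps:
S(F) = -½ + F²/4 (S(F) = -½ + (F*F)/4 = -½ + F²/4)
√(S(-19) - 34006) = √((-½ + (¼)*(-19)²) - 34006) = √((-½ + (¼)*361) - 34006) = √((-½ + 361/4) - 34006) = √(359/4 - 34006) = √(-135665/4) = I*√135665/2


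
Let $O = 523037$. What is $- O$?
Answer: $-523037$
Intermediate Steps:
$- O = \left(-1\right) 523037 = -523037$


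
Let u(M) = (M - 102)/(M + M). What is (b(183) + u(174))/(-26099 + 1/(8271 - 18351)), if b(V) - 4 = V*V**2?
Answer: -1791480549600/7629259709 ≈ -234.82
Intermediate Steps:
u(M) = (-102 + M)/(2*M) (u(M) = (-102 + M)/((2*M)) = (-102 + M)*(1/(2*M)) = (-102 + M)/(2*M))
b(V) = 4 + V**3 (b(V) = 4 + V*V**2 = 4 + V**3)
(b(183) + u(174))/(-26099 + 1/(8271 - 18351)) = ((4 + 183**3) + (1/2)*(-102 + 174)/174)/(-26099 + 1/(8271 - 18351)) = ((4 + 6128487) + (1/2)*(1/174)*72)/(-26099 + 1/(-10080)) = (6128491 + 6/29)/(-26099 - 1/10080) = 177726245/(29*(-263077921/10080)) = (177726245/29)*(-10080/263077921) = -1791480549600/7629259709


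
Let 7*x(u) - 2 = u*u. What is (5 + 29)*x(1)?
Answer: 102/7 ≈ 14.571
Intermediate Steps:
x(u) = 2/7 + u**2/7 (x(u) = 2/7 + (u*u)/7 = 2/7 + u**2/7)
(5 + 29)*x(1) = (5 + 29)*(2/7 + (1/7)*1**2) = 34*(2/7 + (1/7)*1) = 34*(2/7 + 1/7) = 34*(3/7) = 102/7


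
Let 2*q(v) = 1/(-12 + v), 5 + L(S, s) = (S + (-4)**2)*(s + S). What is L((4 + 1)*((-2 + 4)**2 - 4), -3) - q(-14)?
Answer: -2755/52 ≈ -52.981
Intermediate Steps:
L(S, s) = -5 + (16 + S)*(S + s) (L(S, s) = -5 + (S + (-4)**2)*(s + S) = -5 + (S + 16)*(S + s) = -5 + (16 + S)*(S + s))
q(v) = 1/(2*(-12 + v))
L((4 + 1)*((-2 + 4)**2 - 4), -3) - q(-14) = (-5 + ((4 + 1)*((-2 + 4)**2 - 4))**2 + 16*((4 + 1)*((-2 + 4)**2 - 4)) + 16*(-3) + ((4 + 1)*((-2 + 4)**2 - 4))*(-3)) - 1/(2*(-12 - 14)) = (-5 + (5*(2**2 - 4))**2 + 16*(5*(2**2 - 4)) - 48 + (5*(2**2 - 4))*(-3)) - 1/(2*(-26)) = (-5 + (5*(4 - 4))**2 + 16*(5*(4 - 4)) - 48 + (5*(4 - 4))*(-3)) - (-1)/(2*26) = (-5 + (5*0)**2 + 16*(5*0) - 48 + (5*0)*(-3)) - 1*(-1/52) = (-5 + 0**2 + 16*0 - 48 + 0*(-3)) + 1/52 = (-5 + 0 + 0 - 48 + 0) + 1/52 = -53 + 1/52 = -2755/52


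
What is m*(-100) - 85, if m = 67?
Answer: -6785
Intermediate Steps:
m*(-100) - 85 = 67*(-100) - 85 = -6700 - 85 = -6785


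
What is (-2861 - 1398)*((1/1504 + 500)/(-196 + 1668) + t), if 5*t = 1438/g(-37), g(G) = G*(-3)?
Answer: -15336367254241/1228707840 ≈ -12482.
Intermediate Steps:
g(G) = -3*G
t = 1438/555 (t = (1438/((-3*(-37))))/5 = (1438/111)/5 = (1438*(1/111))/5 = (1/5)*(1438/111) = 1438/555 ≈ 2.5910)
(-2861 - 1398)*((1/1504 + 500)/(-196 + 1668) + t) = (-2861 - 1398)*((1/1504 + 500)/(-196 + 1668) + 1438/555) = -4259*((1/1504 + 500)/1472 + 1438/555) = -4259*((752001/1504)*(1/1472) + 1438/555) = -4259*(752001/2213888 + 1438/555) = -4259*3600931499/1228707840 = -15336367254241/1228707840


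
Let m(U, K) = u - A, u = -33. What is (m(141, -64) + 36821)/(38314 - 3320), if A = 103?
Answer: 36685/34994 ≈ 1.0483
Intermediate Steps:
m(U, K) = -136 (m(U, K) = -33 - 1*103 = -33 - 103 = -136)
(m(141, -64) + 36821)/(38314 - 3320) = (-136 + 36821)/(38314 - 3320) = 36685/34994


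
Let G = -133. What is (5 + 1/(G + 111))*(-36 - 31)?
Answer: -7303/22 ≈ -331.95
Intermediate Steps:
(5 + 1/(G + 111))*(-36 - 31) = (5 + 1/(-133 + 111))*(-36 - 31) = (5 + 1/(-22))*(-67) = (5 - 1/22)*(-67) = (109/22)*(-67) = -7303/22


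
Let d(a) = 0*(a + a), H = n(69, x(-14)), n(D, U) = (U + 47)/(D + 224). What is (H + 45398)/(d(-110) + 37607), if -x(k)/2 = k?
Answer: 13301689/11018851 ≈ 1.2072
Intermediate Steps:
x(k) = -2*k
n(D, U) = (47 + U)/(224 + D)
H = 75/293 (H = (47 - 2*(-14))/(224 + 69) = (47 + 28)/293 = (1/293)*75 = 75/293 ≈ 0.25597)
d(a) = 0 (d(a) = 0*(2*a) = 0)
(H + 45398)/(d(-110) + 37607) = (75/293 + 45398)/(0 + 37607) = (13301689/293)/37607 = (13301689/293)*(1/37607) = 13301689/11018851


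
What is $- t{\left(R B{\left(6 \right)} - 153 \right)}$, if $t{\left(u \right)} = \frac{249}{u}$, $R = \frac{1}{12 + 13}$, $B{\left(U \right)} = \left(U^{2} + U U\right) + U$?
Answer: $\frac{2075}{1249} \approx 1.6613$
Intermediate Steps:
$B{\left(U \right)} = U + 2 U^{2}$ ($B{\left(U \right)} = \left(U^{2} + U^{2}\right) + U = 2 U^{2} + U = U + 2 U^{2}$)
$R = \frac{1}{25} \approx 0.04$
$- t{\left(R B{\left(6 \right)} - 153 \right)} = - \frac{249}{\frac{6 \left(1 + 2 \cdot 6\right)}{25} - 153} = - \frac{249}{\frac{6 \left(1 + 12\right)}{25} - 153} = - \frac{249}{\frac{6 \cdot 13}{25} - 153} = - \frac{249}{\frac{1}{25} \cdot 78 - 153} = - \frac{249}{\frac{78}{25} - 153} = - \frac{249}{- \frac{3747}{25}} = - \frac{249 \left(-25\right)}{3747} = \left(-1\right) \left(- \frac{2075}{1249}\right) = \frac{2075}{1249}$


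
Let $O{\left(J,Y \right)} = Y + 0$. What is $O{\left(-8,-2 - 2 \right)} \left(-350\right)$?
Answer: $1400$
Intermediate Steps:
$O{\left(J,Y \right)} = Y$
$O{\left(-8,-2 - 2 \right)} \left(-350\right) = \left(-2 - 2\right) \left(-350\right) = \left(-4\right) \left(-350\right) = 1400$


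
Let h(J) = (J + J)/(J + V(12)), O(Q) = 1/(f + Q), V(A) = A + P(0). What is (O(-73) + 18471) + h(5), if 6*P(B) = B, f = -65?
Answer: 43334329/2346 ≈ 18472.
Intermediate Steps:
P(B) = B/6
V(A) = A (V(A) = A + (⅙)*0 = A + 0 = A)
O(Q) = 1/(-65 + Q)
h(J) = 2*J/(12 + J) (h(J) = (J + J)/(J + 12) = (2*J)/(12 + J) = 2*J/(12 + J))
(O(-73) + 18471) + h(5) = (1/(-65 - 73) + 18471) + 2*5/(12 + 5) = (1/(-138) + 18471) + 2*5/17 = (-1/138 + 18471) + 2*5*(1/17) = 2548997/138 + 10/17 = 43334329/2346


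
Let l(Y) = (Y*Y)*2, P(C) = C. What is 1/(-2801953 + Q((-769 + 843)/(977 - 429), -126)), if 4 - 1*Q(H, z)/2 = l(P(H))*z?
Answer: -18769/52589533211 ≈ -3.5690e-7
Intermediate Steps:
l(Y) = 2*Y**2 (l(Y) = Y**2*2 = 2*Y**2)
Q(H, z) = 8 - 4*z*H**2 (Q(H, z) = 8 - 2*2*H**2*z = 8 - 4*z*H**2)
1/(-2801953 + Q((-769 + 843)/(977 - 429), -126)) = 1/(-2801953 + (8 - 4*(-126)*((-769 + 843)/(977 - 429))**2)) = 1/(-2801953 + (8 - 4*(-126)*(74/548)**2)) = 1/(-2801953 + (8 - 4*(-126)*(74*(1/548))**2)) = 1/(-2801953 + (8 - 4*(-126)*(37/274)**2)) = 1/(-2801953 + (8 - 4*(-126)*1369/75076)) = 1/(-2801953 + (8 + 172494/18769)) = 1/(-2801953 + 322646/18769) = 1/(-52589533211/18769) = -18769/52589533211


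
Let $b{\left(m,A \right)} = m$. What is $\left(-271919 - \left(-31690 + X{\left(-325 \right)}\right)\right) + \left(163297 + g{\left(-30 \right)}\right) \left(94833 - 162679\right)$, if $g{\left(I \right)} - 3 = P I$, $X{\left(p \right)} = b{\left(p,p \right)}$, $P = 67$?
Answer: $-10943121244$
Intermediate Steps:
$X{\left(p \right)} = p$
$g{\left(I \right)} = 3 + 67 I$
$\left(-271919 - \left(-31690 + X{\left(-325 \right)}\right)\right) + \left(163297 + g{\left(-30 \right)}\right) \left(94833 - 162679\right) = \left(-271919 + \left(31690 - -325\right)\right) + \left(163297 + \left(3 + 67 \left(-30\right)\right)\right) \left(94833 - 162679\right) = \left(-271919 + \left(31690 + 325\right)\right) + \left(163297 + \left(3 - 2010\right)\right) \left(-67846\right) = \left(-271919 + 32015\right) + \left(163297 - 2007\right) \left(-67846\right) = -239904 + 161290 \left(-67846\right) = -239904 - 10942881340 = -10943121244$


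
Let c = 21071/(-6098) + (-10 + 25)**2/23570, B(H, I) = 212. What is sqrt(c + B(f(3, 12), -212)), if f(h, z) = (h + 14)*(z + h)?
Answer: sqrt(10770921277831885)/7186493 ≈ 14.441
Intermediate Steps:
f(h, z) = (14 + h)*(h + z)
c = -24763571/7186493 (c = 21071*(-1/6098) + 15**2*(1/23570) = -21071/6098 + 225*(1/23570) = -21071/6098 + 45/4714 = -24763571/7186493 ≈ -3.4459)
sqrt(c + B(f(3, 12), -212)) = sqrt(-24763571/7186493 + 212) = sqrt(1498772945/7186493) = sqrt(10770921277831885)/7186493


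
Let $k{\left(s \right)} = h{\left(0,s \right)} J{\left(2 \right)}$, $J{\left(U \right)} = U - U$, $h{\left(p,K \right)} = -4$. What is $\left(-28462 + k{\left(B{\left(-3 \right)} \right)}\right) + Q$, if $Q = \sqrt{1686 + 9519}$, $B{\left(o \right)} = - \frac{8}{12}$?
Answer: $-28462 + 3 \sqrt{1245} \approx -28356.0$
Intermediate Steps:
$J{\left(U \right)} = 0$
$B{\left(o \right)} = - \frac{2}{3}$ ($B{\left(o \right)} = \left(-8\right) \frac{1}{12} = - \frac{2}{3}$)
$k{\left(s \right)} = 0$ ($k{\left(s \right)} = \left(-4\right) 0 = 0$)
$Q = 3 \sqrt{1245}$ ($Q = \sqrt{11205} = 3 \sqrt{1245} \approx 105.85$)
$\left(-28462 + k{\left(B{\left(-3 \right)} \right)}\right) + Q = \left(-28462 + 0\right) + 3 \sqrt{1245} = -28462 + 3 \sqrt{1245}$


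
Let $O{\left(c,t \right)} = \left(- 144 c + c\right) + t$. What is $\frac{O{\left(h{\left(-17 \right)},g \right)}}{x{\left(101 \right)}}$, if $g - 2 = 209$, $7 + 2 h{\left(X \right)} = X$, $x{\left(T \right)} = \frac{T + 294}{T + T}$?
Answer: $\frac{389254}{395} \approx 985.45$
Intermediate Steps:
$x{\left(T \right)} = \frac{294 + T}{2 T}$
$h{\left(X \right)} = - \frac{7}{2} + \frac{X}{2}$
$g = 211$ ($g = 2 + 209 = 211$)
$O{\left(c,t \right)} = t - 143 c$ ($O{\left(c,t \right)} = - 143 c + t = t - 143 c$)
$\frac{O{\left(h{\left(-17 \right)},g \right)}}{x{\left(101 \right)}} = \frac{211 - 143 \left(- \frac{7}{2} + \frac{1}{2} \left(-17\right)\right)}{\frac{1}{2} \cdot \frac{1}{101} \left(294 + 101\right)} = \frac{211 - 143 \left(- \frac{7}{2} - \frac{17}{2}\right)}{\frac{1}{2} \cdot \frac{1}{101} \cdot 395} = \frac{211 - -1716}{\frac{395}{202}} = \left(211 + 1716\right) \frac{202}{395} = 1927 \cdot \frac{202}{395} = \frac{389254}{395}$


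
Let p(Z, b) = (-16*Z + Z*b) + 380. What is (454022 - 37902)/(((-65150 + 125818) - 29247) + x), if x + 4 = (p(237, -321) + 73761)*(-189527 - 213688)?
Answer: 416120/2309646937 ≈ 0.00018017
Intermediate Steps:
p(Z, b) = 380 - 16*Z + Z*b
x = 2309615516 (x = -4 + ((380 - 16*237 + 237*(-321)) + 73761)*(-189527 - 213688) = -4 + ((380 - 3792 - 76077) + 73761)*(-403215) = -4 + (-79489 + 73761)*(-403215) = -4 - 5728*(-403215) = -4 + 2309615520 = 2309615516)
(454022 - 37902)/(((-65150 + 125818) - 29247) + x) = (454022 - 37902)/(((-65150 + 125818) - 29247) + 2309615516) = 416120/((60668 - 29247) + 2309615516) = 416120/(31421 + 2309615516) = 416120/2309646937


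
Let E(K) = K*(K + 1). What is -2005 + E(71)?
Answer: 3107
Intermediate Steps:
E(K) = K*(1 + K)
-2005 + E(71) = -2005 + 71*(1 + 71) = -2005 + 71*72 = -2005 + 5112 = 3107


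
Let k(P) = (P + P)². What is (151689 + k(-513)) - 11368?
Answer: 1192997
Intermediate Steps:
k(P) = 4*P² (k(P) = (2*P)² = 4*P²)
(151689 + k(-513)) - 11368 = (151689 + 4*(-513)²) - 11368 = (151689 + 4*263169) - 11368 = (151689 + 1052676) - 11368 = 1204365 - 11368 = 1192997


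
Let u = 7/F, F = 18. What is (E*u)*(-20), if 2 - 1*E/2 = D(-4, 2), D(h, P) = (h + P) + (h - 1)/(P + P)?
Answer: -245/3 ≈ -81.667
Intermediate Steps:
D(h, P) = P + h + (-1 + h)/(2*P) (D(h, P) = (P + h) + (-1 + h)/((2*P)) = (P + h) + (-1 + h)*(1/(2*P)) = (P + h) + (-1 + h)/(2*P) = P + h + (-1 + h)/(2*P))
E = 21/2 (E = 4 - (-1 - 4 + 2*2*(2 - 4))/2 = 4 - (-1 - 4 + 2*2*(-2))/2 = 4 - (-1 - 4 - 8)/2 = 4 - (-13)/2 = 4 - 2*(-13/4) = 4 + 13/2 = 21/2 ≈ 10.500)
u = 7/18 ≈ 0.38889
(E*u)*(-20) = ((21/2)*(7/18))*(-20) = (49/12)*(-20) = -245/3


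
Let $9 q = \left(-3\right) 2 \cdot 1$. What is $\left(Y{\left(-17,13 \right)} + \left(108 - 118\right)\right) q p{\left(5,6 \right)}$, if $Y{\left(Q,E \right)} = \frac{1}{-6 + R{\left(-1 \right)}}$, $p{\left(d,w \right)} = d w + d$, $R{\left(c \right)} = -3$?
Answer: $\frac{6370}{27} \approx 235.93$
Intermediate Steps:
$q = - \frac{2}{3}$ ($q = \frac{\left(-3\right) 2 \cdot 1}{9} = \frac{\left(-6\right) 1}{9} = \frac{1}{9} \left(-6\right) = - \frac{2}{3} \approx -0.66667$)
$p{\left(d,w \right)} = d + d w$
$Y{\left(Q,E \right)} = - \frac{1}{9}$ ($Y{\left(Q,E \right)} = \frac{1}{-6 - 3} = \frac{1}{-9} = - \frac{1}{9}$)
$\left(Y{\left(-17,13 \right)} + \left(108 - 118\right)\right) q p{\left(5,6 \right)} = \left(- \frac{1}{9} + \left(108 - 118\right)\right) \left(- \frac{2 \cdot 5 \left(1 + 6\right)}{3}\right) = \left(- \frac{1}{9} - 10\right) \left(- \frac{2 \cdot 5 \cdot 7}{3}\right) = - \frac{91 \left(\left(- \frac{2}{3}\right) 35\right)}{9} = \left(- \frac{91}{9}\right) \left(- \frac{70}{3}\right) = \frac{6370}{27}$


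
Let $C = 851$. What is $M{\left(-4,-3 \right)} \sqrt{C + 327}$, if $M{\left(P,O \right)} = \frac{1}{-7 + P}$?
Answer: $- \frac{\sqrt{1178}}{11} \approx -3.1202$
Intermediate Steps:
$M{\left(-4,-3 \right)} \sqrt{C + 327} = \frac{\sqrt{851 + 327}}{-7 - 4} = \frac{\sqrt{1178}}{-11} = - \frac{\sqrt{1178}}{11}$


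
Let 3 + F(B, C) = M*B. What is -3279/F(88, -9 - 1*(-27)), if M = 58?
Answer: -3279/5101 ≈ -0.64281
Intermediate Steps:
F(B, C) = -3 + 58*B
-3279/F(88, -9 - 1*(-27)) = -3279/(-3 + 58*88) = -3279/(-3 + 5104) = -3279/5101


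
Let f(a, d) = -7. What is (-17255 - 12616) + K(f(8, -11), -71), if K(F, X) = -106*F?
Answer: -29129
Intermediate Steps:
(-17255 - 12616) + K(f(8, -11), -71) = (-17255 - 12616) - 106*(-7) = -29871 + 742 = -29129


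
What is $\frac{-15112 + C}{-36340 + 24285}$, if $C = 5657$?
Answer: $\frac{1891}{2411} \approx 0.78432$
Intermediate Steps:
$\frac{-15112 + C}{-36340 + 24285} = \frac{-15112 + 5657}{-36340 + 24285} = - \frac{9455}{-12055} = \left(-9455\right) \left(- \frac{1}{12055}\right) = \frac{1891}{2411}$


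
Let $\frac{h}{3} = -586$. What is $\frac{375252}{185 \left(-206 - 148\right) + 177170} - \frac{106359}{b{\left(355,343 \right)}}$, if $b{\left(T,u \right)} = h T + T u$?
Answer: $\frac{10018831701}{2804982800} \approx 3.5718$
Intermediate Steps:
$h = -1758$ ($h = 3 \left(-586\right) = -1758$)
$b{\left(T,u \right)} = - 1758 T + T u$
$\frac{375252}{185 \left(-206 - 148\right) + 177170} - \frac{106359}{b{\left(355,343 \right)}} = \frac{375252}{185 \left(-206 - 148\right) + 177170} - \frac{106359}{355 \left(-1758 + 343\right)} = \frac{375252}{185 \left(-354\right) + 177170} - \frac{106359}{355 \left(-1415\right)} = \frac{375252}{-65490 + 177170} - \frac{106359}{-502325} = \frac{375252}{111680} - - \frac{106359}{502325} = 375252 \cdot \frac{1}{111680} + \frac{106359}{502325} = \frac{93813}{27920} + \frac{106359}{502325} = \frac{10018831701}{2804982800}$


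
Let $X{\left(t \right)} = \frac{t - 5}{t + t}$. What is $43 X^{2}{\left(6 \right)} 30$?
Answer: $\frac{215}{24} \approx 8.9583$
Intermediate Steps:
$X{\left(t \right)} = \frac{-5 + t}{2 t}$
$43 X^{2}{\left(6 \right)} 30 = 43 \left(\frac{-5 + 6}{2 \cdot 6}\right)^{2} \cdot 30 = 43 \left(\frac{1}{2} \cdot \frac{1}{6} \cdot 1\right)^{2} \cdot 30 = \frac{43}{144} \cdot 30 = \frac{215}{24}$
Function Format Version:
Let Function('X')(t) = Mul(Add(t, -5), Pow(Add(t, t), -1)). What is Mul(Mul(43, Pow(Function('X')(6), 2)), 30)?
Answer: Rational(215, 24) ≈ 8.9583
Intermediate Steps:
Function('X')(t) = Mul(Rational(1, 2), Pow(t, -1), Add(-5, t)) (Function('X')(t) = Mul(Add(-5, t), Pow(Mul(2, t), -1)) = Mul(Add(-5, t), Mul(Rational(1, 2), Pow(t, -1))) = Mul(Rational(1, 2), Pow(t, -1), Add(-5, t)))
Mul(Mul(43, Pow(Function('X')(6), 2)), 30) = Mul(Mul(43, Pow(Mul(Rational(1, 2), Pow(6, -1), Add(-5, 6)), 2)), 30) = Mul(Mul(43, Pow(Mul(Rational(1, 2), Rational(1, 6), 1), 2)), 30) = Mul(Mul(43, Pow(Rational(1, 12), 2)), 30) = Mul(Mul(43, Rational(1, 144)), 30) = Mul(Rational(43, 144), 30) = Rational(215, 24)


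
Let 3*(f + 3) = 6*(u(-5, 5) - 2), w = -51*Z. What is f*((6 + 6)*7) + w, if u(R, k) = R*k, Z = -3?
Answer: -4635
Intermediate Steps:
w = 153 (w = -51*(-3) = 153)
f = -57 (f = -3 + (6*(-5*5 - 2))/3 = -3 + (6*(-25 - 2))/3 = -3 + (6*(-27))/3 = -3 + (⅓)*(-162) = -3 - 54 = -57)
f*((6 + 6)*7) + w = -57*(6 + 6)*7 + 153 = -684*7 + 153 = -57*84 + 153 = -4788 + 153 = -4635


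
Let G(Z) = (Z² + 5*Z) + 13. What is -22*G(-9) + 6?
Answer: -1072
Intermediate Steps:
G(Z) = 13 + Z² + 5*Z
-22*G(-9) + 6 = -22*(13 + (-9)² + 5*(-9)) + 6 = -22*(13 + 81 - 45) + 6 = -22*49 + 6 = -1078 + 6 = -1072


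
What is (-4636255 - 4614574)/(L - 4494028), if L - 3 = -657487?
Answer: 9250829/5151512 ≈ 1.7957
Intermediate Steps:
L = -657484 (L = 3 - 657487 = -657484)
(-4636255 - 4614574)/(L - 4494028) = (-4636255 - 4614574)/(-657484 - 4494028) = -9250829/(-5151512) = -9250829*(-1/5151512) = 9250829/5151512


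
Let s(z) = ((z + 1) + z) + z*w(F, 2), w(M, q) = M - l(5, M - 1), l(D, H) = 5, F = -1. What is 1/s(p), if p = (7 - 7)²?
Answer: 1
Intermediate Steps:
p = 0 (p = 0² = 0)
w(M, q) = -5 + M (w(M, q) = M - 1*5 = M - 5 = -5 + M)
s(z) = 1 - 4*z (s(z) = ((z + 1) + z) + z*(-5 - 1) = ((1 + z) + z) + z*(-6) = (1 + 2*z) - 6*z = 1 - 4*z)
1/s(p) = 1/(1 - 4*0) = 1/(1 + 0) = 1/1 = 1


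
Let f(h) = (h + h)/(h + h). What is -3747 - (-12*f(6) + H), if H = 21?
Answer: -3756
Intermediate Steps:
f(h) = 1 (f(h) = (2*h)/((2*h)) = (2*h)*(1/(2*h)) = 1)
-3747 - (-12*f(6) + H) = -3747 - (-12*1 + 21) = -3747 - (-12 + 21) = -3747 - 1*9 = -3747 - 9 = -3756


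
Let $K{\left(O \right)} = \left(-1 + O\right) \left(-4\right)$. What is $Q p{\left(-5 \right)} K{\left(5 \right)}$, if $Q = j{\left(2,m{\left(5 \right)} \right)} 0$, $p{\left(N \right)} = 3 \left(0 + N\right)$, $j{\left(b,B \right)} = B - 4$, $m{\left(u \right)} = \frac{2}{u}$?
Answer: $0$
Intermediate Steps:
$j{\left(b,B \right)} = -4 + B$
$p{\left(N \right)} = 3 N$
$Q = 0$ ($Q = \left(-4 + \frac{2}{5}\right) 0 = \left(- \frac{18}{5}\right) 0 = 0$)
$K{\left(O \right)} = 4 - 4 O$
$Q p{\left(-5 \right)} K{\left(5 \right)} = 0 \cdot 3 \left(-5\right) \left(4 - 20\right) = 0 \left(-15\right) \left(4 - 20\right) = 0 \left(-16\right) = 0$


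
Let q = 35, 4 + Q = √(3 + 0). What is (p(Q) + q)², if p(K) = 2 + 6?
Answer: 1849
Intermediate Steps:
Q = -4 + √3 (Q = -4 + √(3 + 0) = -4 + √3 ≈ -2.2679)
p(K) = 8
(p(Q) + q)² = (8 + 35)² = 43² = 1849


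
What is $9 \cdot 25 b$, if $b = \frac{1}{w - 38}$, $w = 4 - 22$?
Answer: $- \frac{225}{56} \approx -4.0179$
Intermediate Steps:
$w = -18$
$b = - \frac{1}{56}$ ($b = \frac{1}{-18 - 38} = \frac{1}{-56} = - \frac{1}{56} \approx -0.017857$)
$9 \cdot 25 b = 9 \cdot 25 \left(- \frac{1}{56}\right) = 225 \left(- \frac{1}{56}\right) = - \frac{225}{56}$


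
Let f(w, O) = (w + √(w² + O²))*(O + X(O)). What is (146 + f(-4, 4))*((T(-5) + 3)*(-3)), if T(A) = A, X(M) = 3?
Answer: 708 + 168*√2 ≈ 945.59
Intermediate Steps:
f(w, O) = (3 + O)*(w + √(O² + w²)) (f(w, O) = (w + √(w² + O²))*(O + 3) = (w + √(O² + w²))*(3 + O) = (3 + O)*(w + √(O² + w²)))
(146 + f(-4, 4))*((T(-5) + 3)*(-3)) = (146 + (3*(-4) + 3*√(4² + (-4)²) + 4*(-4) + 4*√(4² + (-4)²)))*((-5 + 3)*(-3)) = (146 + (-12 + 3*√(16 + 16) - 16 + 4*√(16 + 16)))*(-2*(-3)) = (146 + (-12 + 3*√32 - 16 + 4*√32))*6 = (146 + (-12 + 3*(4*√2) - 16 + 4*(4*√2)))*6 = (146 + (-12 + 12*√2 - 16 + 16*√2))*6 = (146 + (-28 + 28*√2))*6 = (118 + 28*√2)*6 = 708 + 168*√2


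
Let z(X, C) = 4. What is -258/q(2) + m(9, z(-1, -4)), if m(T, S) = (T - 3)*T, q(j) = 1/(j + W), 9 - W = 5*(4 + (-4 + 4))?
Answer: 2376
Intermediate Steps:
W = -11 (W = 9 - 5*(4 + (-4 + 4)) = 9 - 5*(4 + 0) = 9 - 5*4 = 9 - 1*20 = 9 - 20 = -11)
q(j) = 1/(-11 + j) (q(j) = 1/(j - 11) = 1/(-11 + j))
m(T, S) = T*(-3 + T) (m(T, S) = (-3 + T)*T = T*(-3 + T))
-258/q(2) + m(9, z(-1, -4)) = -258/(1/(-11 + 2)) + 9*(-3 + 9) = -258/(1/(-9)) + 9*6 = -258/(-⅑) + 54 = -258*(-9) + 54 = 2322 + 54 = 2376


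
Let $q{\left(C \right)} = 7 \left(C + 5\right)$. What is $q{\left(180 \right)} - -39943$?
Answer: $41238$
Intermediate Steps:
$q{\left(C \right)} = 35 + 7 C$ ($q{\left(C \right)} = 7 \left(5 + C\right) = 35 + 7 C$)
$q{\left(180 \right)} - -39943 = \left(35 + 7 \cdot 180\right) - -39943 = \left(35 + 1260\right) + 39943 = 1295 + 39943 = 41238$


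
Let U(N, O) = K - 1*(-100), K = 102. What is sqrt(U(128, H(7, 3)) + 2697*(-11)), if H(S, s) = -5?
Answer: I*sqrt(29465) ≈ 171.65*I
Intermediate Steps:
U(N, O) = 202 (U(N, O) = 102 - 1*(-100) = 102 + 100 = 202)
sqrt(U(128, H(7, 3)) + 2697*(-11)) = sqrt(202 + 2697*(-11)) = sqrt(202 - 29667) = sqrt(-29465) = I*sqrt(29465)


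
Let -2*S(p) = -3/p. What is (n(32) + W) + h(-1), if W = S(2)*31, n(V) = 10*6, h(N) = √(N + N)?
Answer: 333/4 + I*√2 ≈ 83.25 + 1.4142*I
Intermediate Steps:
S(p) = 3/(2*p) (S(p) = -(-3)/(2*p) = 3/(2*p))
h(N) = √2*√N (h(N) = √(2*N) = √2*√N)
n(V) = 60
W = 93/4 (W = ((3/2)/2)*31 = ((3/2)*(½))*31 = (¾)*31 = 93/4 ≈ 23.250)
(n(32) + W) + h(-1) = (60 + 93/4) + √2*√(-1) = 333/4 + √2*I = 333/4 + I*√2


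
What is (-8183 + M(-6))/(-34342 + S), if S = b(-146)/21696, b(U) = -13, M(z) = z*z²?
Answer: 182224704/745084045 ≈ 0.24457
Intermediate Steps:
M(z) = z³
S = -13/21696 ≈ -0.00059919
(-8183 + M(-6))/(-34342 + S) = (-8183 + (-6)³)/(-34342 - 13/21696) = (-8183 - 216)/(-745084045/21696) = -8399*(-21696/745084045) = 182224704/745084045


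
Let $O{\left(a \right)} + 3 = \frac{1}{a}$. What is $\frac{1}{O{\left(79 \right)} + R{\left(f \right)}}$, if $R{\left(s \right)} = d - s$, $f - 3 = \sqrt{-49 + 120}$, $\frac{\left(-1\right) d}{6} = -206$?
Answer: $\frac{7676509}{9441760130} + \frac{6241 \sqrt{71}}{9441760130} \approx 0.00081861$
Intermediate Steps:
$O{\left(a \right)} = -3 + \frac{1}{a}$
$d = 1236$ ($d = \left(-6\right) \left(-206\right) = 1236$)
$f = 3 + \sqrt{71}$ ($f = 3 + \sqrt{-49 + 120} = 3 + \sqrt{71} \approx 11.426$)
$R{\left(s \right)} = 1236 - s$
$\frac{1}{O{\left(79 \right)} + R{\left(f \right)}} = \frac{1}{\left(-3 + \frac{1}{79}\right) + \left(1236 - \left(3 + \sqrt{71}\right)\right)} = \frac{1}{- \frac{236}{79} + \left(1233 - \sqrt{71}\right)} = \frac{1}{\frac{97171}{79} - \sqrt{71}}$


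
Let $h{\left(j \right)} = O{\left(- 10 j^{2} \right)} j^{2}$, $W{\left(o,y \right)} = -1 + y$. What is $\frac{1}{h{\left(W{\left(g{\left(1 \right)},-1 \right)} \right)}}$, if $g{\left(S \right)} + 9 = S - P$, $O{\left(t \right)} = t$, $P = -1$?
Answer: $- \frac{1}{160} \approx -0.00625$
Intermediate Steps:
$g{\left(S \right)} = -8 + S$ ($g{\left(S \right)} = -9 + \left(S - -1\right) = -9 + \left(S + 1\right) = -9 + \left(1 + S\right) = -8 + S$)
$h{\left(j \right)} = - 10 j^{4}$ ($h{\left(j \right)} = - 10 j^{2} j^{2} = - 10 j^{4}$)
$\frac{1}{h{\left(W{\left(g{\left(1 \right)},-1 \right)} \right)}} = \frac{1}{\left(-10\right) \left(-1 - 1\right)^{4}} = \frac{1}{\left(-10\right) \left(-2\right)^{4}} = \frac{1}{\left(-10\right) 16} = \frac{1}{-160} = - \frac{1}{160}$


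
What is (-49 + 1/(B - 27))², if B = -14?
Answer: 4040100/1681 ≈ 2403.4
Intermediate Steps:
(-49 + 1/(B - 27))² = (-49 + 1/(-14 - 27))² = (-49 + 1/(-41))² = (-49 - 1/41)² = (-2010/41)² = 4040100/1681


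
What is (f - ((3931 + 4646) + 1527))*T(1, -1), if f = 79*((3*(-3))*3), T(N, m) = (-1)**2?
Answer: -12237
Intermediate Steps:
T(N, m) = 1
f = -2133 (f = 79*(-9*3) = 79*(-27) = -2133)
(f - ((3931 + 4646) + 1527))*T(1, -1) = (-2133 - ((3931 + 4646) + 1527))*1 = (-2133 - (8577 + 1527))*1 = (-2133 - 1*10104)*1 = (-2133 - 10104)*1 = -12237*1 = -12237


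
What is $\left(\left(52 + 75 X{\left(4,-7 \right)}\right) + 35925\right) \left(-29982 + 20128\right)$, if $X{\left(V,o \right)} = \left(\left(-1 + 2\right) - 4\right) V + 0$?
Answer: $-345648758$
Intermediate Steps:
$X{\left(V,o \right)} = - 3 V$ ($X{\left(V,o \right)} = \left(1 - 4\right) V + 0 = - 3 V + 0 = - 3 V$)
$\left(\left(52 + 75 X{\left(4,-7 \right)}\right) + 35925\right) \left(-29982 + 20128\right) = \left(\left(52 + 75 \left(\left(-3\right) 4\right)\right) + 35925\right) \left(-29982 + 20128\right) = \left(\left(52 + 75 \left(-12\right)\right) + 35925\right) \left(-9854\right) = \left(\left(52 - 900\right) + 35925\right) \left(-9854\right) = \left(-848 + 35925\right) \left(-9854\right) = 35077 \left(-9854\right) = -345648758$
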